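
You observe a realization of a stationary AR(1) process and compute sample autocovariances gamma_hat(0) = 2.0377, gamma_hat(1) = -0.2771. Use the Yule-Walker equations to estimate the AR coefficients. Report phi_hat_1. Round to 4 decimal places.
\hat\phi_{1} = -0.1360

The Yule-Walker equations for an AR(p) process read, in matrix form,
  Gamma_p phi = r_p,   with   (Gamma_p)_{ij} = gamma(|i - j|),
                       (r_p)_i = gamma(i),   i,j = 1..p.
Substitute the sample gammas (Toeplitz matrix and right-hand side of size 1):
  Gamma_p = [[2.0377]]
  r_p     = [-0.2771]
With p = 1 this is the single equation gamma(0) phi_1 = gamma(1):
  phi_hat_1 = gamma(1) / gamma(0) = -0.2771 / 2.0377 = -0.1360.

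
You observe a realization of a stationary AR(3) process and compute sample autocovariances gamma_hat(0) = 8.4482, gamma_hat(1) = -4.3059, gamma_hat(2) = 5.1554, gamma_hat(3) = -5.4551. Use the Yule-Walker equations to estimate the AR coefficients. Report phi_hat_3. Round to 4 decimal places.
\hat\phi_{3} = -0.4190

The Yule-Walker equations for an AR(p) process read, in matrix form,
  Gamma_p phi = r_p,   with   (Gamma_p)_{ij} = gamma(|i - j|),
                       (r_p)_i = gamma(i),   i,j = 1..p.
Substitute the sample gammas (Toeplitz matrix and right-hand side of size 3):
  Gamma_p = [[8.4482, -4.3059, 5.1554], [-4.3059, 8.4482, -4.3059], [5.1554, -4.3059, 8.4482]]
  r_p     = [-4.3059, 5.1554, -5.4551]
Written out (R1..R3):
  (R1) 8.4482 phi_1 - 4.3059 phi_2 + 5.1554 phi_3 = -4.3059
  (R2) -4.3059 phi_1 + 8.4482 phi_2 - 4.3059 phi_3 = 5.1554
  (R3) 5.1554 phi_1 - 4.3059 phi_2 + 8.4482 phi_3 = -5.4551
Gaussian elimination:
  R2 <- R2 - (-4.3059/8.4482) R1 = R2 - (-0.509683) R1:  6.253558 phi_2 - 1.678283 phi_3 = 2.960758
  R3 <- R3 - (5.1554/8.4482) R1 = R3 - (0.610237) R1:  -1.678283 phi_2 + 5.302187 phi_3 = -2.827483
  R3 <- R3 - (-1.678283/6.253558) R2 = R3 - (-0.268372) R2:  4.851782 phi_3 = -2.032897
Back-substitution:
  phi_hat_3 = -2.032897 / 4.851782 = -0.419
  phi_hat_2 = (2.960758 - (-1.678283)(-0.419)) / 6.253558 = 0.361004
  phi_hat_1 = (-4.3059 - (-4.3059)(0.361004) - (5.1554)(-0.419)) / 8.4482 = -0.069996
So phi_hat = [-0.0700, 0.3610, -0.4190].
Therefore phi_hat_3 = -0.4190.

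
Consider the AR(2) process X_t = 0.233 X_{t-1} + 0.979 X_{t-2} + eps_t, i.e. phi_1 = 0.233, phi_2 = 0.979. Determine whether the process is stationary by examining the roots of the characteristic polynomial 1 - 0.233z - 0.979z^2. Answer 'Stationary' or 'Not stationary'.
\text{Not stationary}

The AR(p) characteristic polynomial is P(z) = 1 - 0.233z - 0.979z^2.
Stationarity requires all roots to lie outside the unit circle, i.e. |z| > 1 for every root.
Set 1 + (-0.233) z + (-0.979) z^2 = 0, i.e. a z^2 + b z + c = 0 with a = -0.979, b = -0.233, c = 1.
Discriminant D = b^2 - 4ac = (-0.233)^2 - 4*(-0.979)*1 = 0.054289 - (-3.916) = 3.970289.
D >= 0, so the roots are real: z = (-b +/- sqrt(D)) / (2a) = (0.233 +/- 1.992558) / (-1.958).
  z_1 = (0.233 + 1.992558) / (-1.958) = -1.1366,   |z_1| = 1.1366.
  z_2 = (0.233 - 1.992558) / (-1.958) = 0.8987,   |z_2| = 0.8987.
Moduli of all roots: 1.1366, 0.8987.
All moduli strictly greater than 1? No.
Verdict: Not stationary.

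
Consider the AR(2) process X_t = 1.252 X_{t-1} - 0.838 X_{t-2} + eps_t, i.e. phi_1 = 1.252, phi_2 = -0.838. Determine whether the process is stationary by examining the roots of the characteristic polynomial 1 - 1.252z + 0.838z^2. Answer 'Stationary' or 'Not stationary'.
\text{Stationary}

The AR(p) characteristic polynomial is P(z) = 1 - 1.252z + 0.838z^2.
Stationarity requires all roots to lie outside the unit circle, i.e. |z| > 1 for every root.
Set 1 + (-1.252) z + (0.838) z^2 = 0, i.e. a z^2 + b z + c = 0 with a = 0.838, b = -1.252, c = 1.
Discriminant D = b^2 - 4ac = (-1.252)^2 - 4*(0.838)*1 = 1.567504 - (3.352) = -1.784496.
D < 0, so the roots are the complex-conjugate pair z = (-b +/- i sqrt(-D)) / (2a) = 0.747 +/- 0.797i.
For a conjugate pair |z|^2 = z * conj(z) = (product of roots) = c/a = 1/(0.838) = 1.193317, so |z| = sqrt(1.193317) = 1.0924 for both roots.
Moduli of all roots: 1.0924, 1.0924.
All moduli strictly greater than 1? Yes.
Verdict: Stationary.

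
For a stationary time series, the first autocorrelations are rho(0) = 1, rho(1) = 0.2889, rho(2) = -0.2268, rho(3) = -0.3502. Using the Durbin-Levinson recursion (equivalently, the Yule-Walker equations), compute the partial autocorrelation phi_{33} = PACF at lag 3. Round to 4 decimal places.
\phi_{33} = -0.2030

The PACF at lag k is phi_{kk}, the last component of the solution
to the Yule-Walker system G_k phi = r_k where
  (G_k)_{ij} = rho(|i - j|), (r_k)_i = rho(i), i,j = 1..k.
Equivalently, Durbin-Levinson gives phi_{kk} iteratively:
  phi_{11} = rho(1)
  phi_{kk} = [rho(k) - sum_{j=1..k-1} phi_{k-1,j} rho(k-j)]
            / [1 - sum_{j=1..k-1} phi_{k-1,j} rho(j)],
  phi_{k,j} = phi_{k-1,j} - phi_{kk} phi_{k-1,k-j},  j = 1..k-1.
Step k = 1:
  phi_11 = rho(1) = 0.2889.
Step k = 2:
  phi_22 = [rho(2) - phi_11 rho(1)] / [1 - phi_11 rho(1)] = [-0.2268 - (0.2889)(0.2889)] / [1 - (0.2889)(0.2889)]
         = -0.31026321 / 0.91653679 = -0.338517.
  Update: phi_21 = phi_11 - phi_22 phi_11 = 0.2889 - (-0.338517)(0.2889) = 0.386698.
Step k = 3:
  phi_33 = [rho(3) - phi_21 rho(2) - phi_22 rho(1)] / [1 - phi_21 rho(1) - phi_22 rho(2)]
    numerator   = -0.3502 - (0.386698)(-0.2268) - (-0.338517)(0.2889) = -0.16469946
    denominator = 1 - (0.386698)(0.2889) - (-0.338517)(-0.2268) = 0.81150744
  phi_33 = -0.16469946 / 0.81150744 = -0.203.
Therefore phi_{33} = -0.2030.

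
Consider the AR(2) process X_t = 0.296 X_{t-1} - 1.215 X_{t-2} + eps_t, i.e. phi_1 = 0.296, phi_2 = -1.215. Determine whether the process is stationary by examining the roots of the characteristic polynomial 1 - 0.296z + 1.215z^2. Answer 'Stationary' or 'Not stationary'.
\text{Not stationary}

The AR(p) characteristic polynomial is P(z) = 1 - 0.296z + 1.215z^2.
Stationarity requires all roots to lie outside the unit circle, i.e. |z| > 1 for every root.
Set 1 + (-0.296) z + (1.215) z^2 = 0, i.e. a z^2 + b z + c = 0 with a = 1.215, b = -0.296, c = 1.
Discriminant D = b^2 - 4ac = (-0.296)^2 - 4*(1.215)*1 = 0.087616 - (4.86) = -4.772384.
D < 0, so the roots are the complex-conjugate pair z = (-b +/- i sqrt(-D)) / (2a) = 0.1218 +/- 0.899i.
For a conjugate pair |z|^2 = z * conj(z) = (product of roots) = c/a = 1/(1.215) = 0.823045, so |z| = sqrt(0.823045) = 0.9072 for both roots.
Moduli of all roots: 0.9072, 0.9072.
All moduli strictly greater than 1? No.
Verdict: Not stationary.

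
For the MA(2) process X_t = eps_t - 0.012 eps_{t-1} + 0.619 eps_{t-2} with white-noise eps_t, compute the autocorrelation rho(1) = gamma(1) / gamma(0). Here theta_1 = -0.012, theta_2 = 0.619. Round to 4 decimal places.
\rho(1) = -0.0140

For an MA(q) process with theta_0 = 1, the autocovariance is
  gamma(k) = sigma^2 * sum_{i=0..q-k} theta_i * theta_{i+k},
and rho(k) = gamma(k) / gamma(0). Sigma^2 cancels.
  numerator   = (1)*(-0.012) + (-0.012)*(0.619) = -0.019428.
  denominator = (1)^2 + (-0.012)^2 + (0.619)^2 = 1.383305.
  rho(1) = -0.019428 / 1.383305 = -0.0140.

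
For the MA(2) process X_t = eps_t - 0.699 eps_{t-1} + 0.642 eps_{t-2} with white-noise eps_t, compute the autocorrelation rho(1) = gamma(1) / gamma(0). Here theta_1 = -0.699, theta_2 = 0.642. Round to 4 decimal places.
\rho(1) = -0.6038

For an MA(q) process with theta_0 = 1, the autocovariance is
  gamma(k) = sigma^2 * sum_{i=0..q-k} theta_i * theta_{i+k},
and rho(k) = gamma(k) / gamma(0). Sigma^2 cancels.
  numerator   = (1)*(-0.699) + (-0.699)*(0.642) = -1.147758.
  denominator = (1)^2 + (-0.699)^2 + (0.642)^2 = 1.900765.
  rho(1) = -1.147758 / 1.900765 = -0.6038.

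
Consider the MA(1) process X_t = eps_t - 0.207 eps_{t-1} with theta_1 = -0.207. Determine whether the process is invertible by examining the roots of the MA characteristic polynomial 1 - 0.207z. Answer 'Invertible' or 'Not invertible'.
\text{Invertible}

The MA(q) characteristic polynomial is P(z) = 1 - 0.207z.
Invertibility requires all roots to lie outside the unit circle, i.e. |z| > 1 for every root.
This is linear in z: 1 + (-0.207) z = 0  =>  z = -1/(-0.207) = 4.830918,  |z| = 4.830918.
Moduli of all roots: 4.8309.
All moduli strictly greater than 1? Yes.
Verdict: Invertible.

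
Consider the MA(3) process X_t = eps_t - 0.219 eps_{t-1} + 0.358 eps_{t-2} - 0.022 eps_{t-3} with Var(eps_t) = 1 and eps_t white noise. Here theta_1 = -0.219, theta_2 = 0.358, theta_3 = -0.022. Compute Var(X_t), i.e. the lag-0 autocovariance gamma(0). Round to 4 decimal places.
\gamma(0) = 1.1766

For an MA(q) process X_t = eps_t + sum_i theta_i eps_{t-i} with
Var(eps_t) = sigma^2, the variance is
  gamma(0) = sigma^2 * (1 + sum_i theta_i^2).
  sum_i theta_i^2 = (-0.219)^2 + (0.358)^2 + (-0.022)^2 = 0.047961 + 0.128164 + 0.000484 = 0.176609.
  gamma(0) = 1 * (1 + 0.176609) = 1 * 1.176609 = 1.176609, which rounds to 1.1766.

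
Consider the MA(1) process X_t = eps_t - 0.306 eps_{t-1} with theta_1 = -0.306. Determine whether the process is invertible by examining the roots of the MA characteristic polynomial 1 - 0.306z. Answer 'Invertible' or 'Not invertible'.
\text{Invertible}

The MA(q) characteristic polynomial is P(z) = 1 - 0.306z.
Invertibility requires all roots to lie outside the unit circle, i.e. |z| > 1 for every root.
This is linear in z: 1 + (-0.306) z = 0  =>  z = -1/(-0.306) = 3.267974,  |z| = 3.267974.
Moduli of all roots: 3.2680.
All moduli strictly greater than 1? Yes.
Verdict: Invertible.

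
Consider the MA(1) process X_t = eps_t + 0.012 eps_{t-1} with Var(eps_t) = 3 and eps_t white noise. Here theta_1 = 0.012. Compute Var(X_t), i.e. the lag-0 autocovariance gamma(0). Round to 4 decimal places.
\gamma(0) = 3.0004

For an MA(q) process X_t = eps_t + sum_i theta_i eps_{t-i} with
Var(eps_t) = sigma^2, the variance is
  gamma(0) = sigma^2 * (1 + sum_i theta_i^2).
  sum_i theta_i^2 = (0.012)^2 = 0.000144.
  gamma(0) = 3 * (1 + 0.000144) = 3 * 1.000144 = 3.000432, which rounds to 3.0004.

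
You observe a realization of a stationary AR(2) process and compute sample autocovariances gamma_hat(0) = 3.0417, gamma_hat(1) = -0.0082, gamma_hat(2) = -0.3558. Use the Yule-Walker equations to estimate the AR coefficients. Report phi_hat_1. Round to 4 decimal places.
\hat\phi_{1} = -0.0030

The Yule-Walker equations for an AR(p) process read, in matrix form,
  Gamma_p phi = r_p,   with   (Gamma_p)_{ij} = gamma(|i - j|),
                       (r_p)_i = gamma(i),   i,j = 1..p.
Substitute the sample gammas (Toeplitz matrix and right-hand side of size 2):
  Gamma_p = [[3.0417, -0.0082], [-0.0082, 3.0417]]
  r_p     = [-0.0082, -0.3558]
Written out:
  3.0417 phi_1 - 0.0082 phi_2 = -0.0082
  -0.0082 phi_1 + 3.0417 phi_2 = -0.3558
Solve by Cramer's rule:
  det = gamma(0)^2 - gamma(1)^2 = (3.0417)^2 - (-0.0082)^2 = 9.25193889 - 0.00006724 = 9.25187165
  phi_hat_1 = [gamma(1) gamma(0) - gamma(1) gamma(2)] / det = [(-0.0082)(3.0417) - (-0.0082)(-0.3558)] / 9.25187165 = -0.0278595 / 9.25187165 = -0.003
  phi_hat_2 = [gamma(0) gamma(2) - gamma(1)^2] / det = [(3.0417)(-0.3558) - (-0.0082)^2] / 9.25187165 = -1.0823041 / 9.25187165 = -0.117
So phi_hat = [-0.0030, -0.1170].
Therefore phi_hat_1 = -0.0030.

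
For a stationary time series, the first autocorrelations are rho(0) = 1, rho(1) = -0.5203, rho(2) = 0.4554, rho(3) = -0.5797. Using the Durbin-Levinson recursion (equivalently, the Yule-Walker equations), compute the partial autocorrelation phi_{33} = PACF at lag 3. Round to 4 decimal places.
\phi_{33} = -0.3971

The PACF at lag k is phi_{kk}, the last component of the solution
to the Yule-Walker system G_k phi = r_k where
  (G_k)_{ij} = rho(|i - j|), (r_k)_i = rho(i), i,j = 1..k.
Equivalently, Durbin-Levinson gives phi_{kk} iteratively:
  phi_{11} = rho(1)
  phi_{kk} = [rho(k) - sum_{j=1..k-1} phi_{k-1,j} rho(k-j)]
            / [1 - sum_{j=1..k-1} phi_{k-1,j} rho(j)],
  phi_{k,j} = phi_{k-1,j} - phi_{kk} phi_{k-1,k-j},  j = 1..k-1.
Step k = 1:
  phi_11 = rho(1) = -0.5203.
Step k = 2:
  phi_22 = [rho(2) - phi_11 rho(1)] / [1 - phi_11 rho(1)] = [0.4554 - (-0.5203)(-0.5203)] / [1 - (-0.5203)(-0.5203)]
         = 0.18468791 / 0.72928791 = 0.253244.
  Update: phi_21 = phi_11 - phi_22 phi_11 = -0.5203 - (0.253244)(-0.5203) = -0.388537.
Step k = 3:
  phi_33 = [rho(3) - phi_21 rho(2) - phi_22 rho(1)] / [1 - phi_21 rho(1) - phi_22 rho(2)]
    numerator   = -0.5797 - (-0.388537)(0.4554) - (0.253244)(-0.5203) = -0.27099728
    denominator = 1 - (-0.388537)(-0.5203) - (0.253244)(0.4554) = 0.68251677
  phi_33 = -0.27099728 / 0.68251677 = -0.3971.
Therefore phi_{33} = -0.3971.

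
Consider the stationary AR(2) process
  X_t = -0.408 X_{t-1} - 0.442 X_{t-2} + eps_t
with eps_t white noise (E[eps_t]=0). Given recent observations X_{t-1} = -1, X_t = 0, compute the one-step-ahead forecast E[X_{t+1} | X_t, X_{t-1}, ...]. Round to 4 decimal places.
E[X_{t+1} \mid \mathcal F_t] = 0.4420

For an AR(p) model X_t = c + sum_i phi_i X_{t-i} + eps_t, the
one-step-ahead conditional mean is
  E[X_{t+1} | X_t, ...] = c + sum_i phi_i X_{t+1-i}.
Substitute known values:
  E[X_{t+1} | ...] = (-0.408) * (0) + (-0.442) * (-1)
                   = 0.4420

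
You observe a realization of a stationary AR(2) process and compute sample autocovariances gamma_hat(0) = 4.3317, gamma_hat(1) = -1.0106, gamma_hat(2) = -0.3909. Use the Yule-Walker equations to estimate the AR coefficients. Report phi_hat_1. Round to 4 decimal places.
\hat\phi_{1} = -0.2690

The Yule-Walker equations for an AR(p) process read, in matrix form,
  Gamma_p phi = r_p,   with   (Gamma_p)_{ij} = gamma(|i - j|),
                       (r_p)_i = gamma(i),   i,j = 1..p.
Substitute the sample gammas (Toeplitz matrix and right-hand side of size 2):
  Gamma_p = [[4.3317, -1.0106], [-1.0106, 4.3317]]
  r_p     = [-1.0106, -0.3909]
Written out:
  4.3317 phi_1 - 1.0106 phi_2 = -1.0106
  -1.0106 phi_1 + 4.3317 phi_2 = -0.3909
Solve by Cramer's rule:
  det = gamma(0)^2 - gamma(1)^2 = (4.3317)^2 - (-1.0106)^2 = 18.76362489 - 1.02131236 = 17.74231253
  phi_hat_1 = [gamma(1) gamma(0) - gamma(1) gamma(2)] / det = [(-1.0106)(4.3317) - (-1.0106)(-0.3909)] / 17.74231253 = -4.77265956 / 17.74231253 = -0.269
  phi_hat_2 = [gamma(0) gamma(2) - gamma(1)^2] / det = [(4.3317)(-0.3909) - (-1.0106)^2] / 17.74231253 = -2.71457389 / 17.74231253 = -0.153
So phi_hat = [-0.2690, -0.1530].
Therefore phi_hat_1 = -0.2690.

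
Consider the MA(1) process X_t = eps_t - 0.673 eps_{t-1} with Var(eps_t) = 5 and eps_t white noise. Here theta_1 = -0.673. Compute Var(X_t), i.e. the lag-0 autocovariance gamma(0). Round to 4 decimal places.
\gamma(0) = 7.2646

For an MA(q) process X_t = eps_t + sum_i theta_i eps_{t-i} with
Var(eps_t) = sigma^2, the variance is
  gamma(0) = sigma^2 * (1 + sum_i theta_i^2).
  sum_i theta_i^2 = (-0.673)^2 = 0.452929.
  gamma(0) = 5 * (1 + 0.452929) = 5 * 1.452929 = 7.264645, which rounds to 7.2646.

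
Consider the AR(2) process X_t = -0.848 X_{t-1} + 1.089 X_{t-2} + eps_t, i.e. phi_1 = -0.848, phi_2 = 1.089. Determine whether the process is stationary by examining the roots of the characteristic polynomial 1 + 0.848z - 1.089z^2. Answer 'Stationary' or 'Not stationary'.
\text{Not stationary}

The AR(p) characteristic polynomial is P(z) = 1 + 0.848z - 1.089z^2.
Stationarity requires all roots to lie outside the unit circle, i.e. |z| > 1 for every root.
Set 1 + (0.848) z + (-1.089) z^2 = 0, i.e. a z^2 + b z + c = 0 with a = -1.089, b = 0.848, c = 1.
Discriminant D = b^2 - 4ac = (0.848)^2 - 4*(-1.089)*1 = 0.719104 - (-4.356) = 5.075104.
D >= 0, so the roots are real: z = (-b +/- sqrt(D)) / (2a) = (-0.848 +/- 2.252799) / (-2.178).
  z_1 = (-0.848 + 2.252799) / (-2.178) = -0.645,   |z_1| = 0.645.
  z_2 = (-0.848 - 2.252799) / (-2.178) = 1.4237,   |z_2| = 1.4237.
Moduli of all roots: 0.6450, 1.4237.
All moduli strictly greater than 1? No.
Verdict: Not stationary.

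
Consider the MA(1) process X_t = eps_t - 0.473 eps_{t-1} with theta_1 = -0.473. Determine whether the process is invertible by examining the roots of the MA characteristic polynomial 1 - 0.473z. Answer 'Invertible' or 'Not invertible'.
\text{Invertible}

The MA(q) characteristic polynomial is P(z) = 1 - 0.473z.
Invertibility requires all roots to lie outside the unit circle, i.e. |z| > 1 for every root.
This is linear in z: 1 + (-0.473) z = 0  =>  z = -1/(-0.473) = 2.114165,  |z| = 2.114165.
Moduli of all roots: 2.1142.
All moduli strictly greater than 1? Yes.
Verdict: Invertible.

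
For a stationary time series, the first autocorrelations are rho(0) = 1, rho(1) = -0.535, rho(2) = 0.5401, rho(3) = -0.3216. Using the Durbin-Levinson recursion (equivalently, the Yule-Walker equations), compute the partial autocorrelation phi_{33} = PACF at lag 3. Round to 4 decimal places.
\phi_{33} = 0.0880

The PACF at lag k is phi_{kk}, the last component of the solution
to the Yule-Walker system G_k phi = r_k where
  (G_k)_{ij} = rho(|i - j|), (r_k)_i = rho(i), i,j = 1..k.
Equivalently, Durbin-Levinson gives phi_{kk} iteratively:
  phi_{11} = rho(1)
  phi_{kk} = [rho(k) - sum_{j=1..k-1} phi_{k-1,j} rho(k-j)]
            / [1 - sum_{j=1..k-1} phi_{k-1,j} rho(j)],
  phi_{k,j} = phi_{k-1,j} - phi_{kk} phi_{k-1,k-j},  j = 1..k-1.
Step k = 1:
  phi_11 = rho(1) = -0.535.
Step k = 2:
  phi_22 = [rho(2) - phi_11 rho(1)] / [1 - phi_11 rho(1)] = [0.5401 - (-0.535)(-0.535)] / [1 - (-0.535)(-0.535)]
         = 0.253875 / 0.713775 = 0.355679.
  Update: phi_21 = phi_11 - phi_22 phi_11 = -0.535 - (0.355679)(-0.535) = -0.344712.
Step k = 3:
  phi_33 = [rho(3) - phi_21 rho(2) - phi_22 rho(1)] / [1 - phi_21 rho(1) - phi_22 rho(2)]
    numerator   = -0.3216 - (-0.344712)(0.5401) - (0.355679)(-0.535) = 0.05486715
    denominator = 1 - (-0.344712)(-0.535) - (0.355679)(0.5401) = 0.62347691
  phi_33 = 0.05486715 / 0.62347691 = 0.088.
Therefore phi_{33} = 0.0880.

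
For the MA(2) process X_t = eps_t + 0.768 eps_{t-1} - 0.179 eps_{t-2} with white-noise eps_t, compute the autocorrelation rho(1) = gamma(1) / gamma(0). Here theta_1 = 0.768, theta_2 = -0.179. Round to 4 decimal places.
\rho(1) = 0.3888

For an MA(q) process with theta_0 = 1, the autocovariance is
  gamma(k) = sigma^2 * sum_{i=0..q-k} theta_i * theta_{i+k},
and rho(k) = gamma(k) / gamma(0). Sigma^2 cancels.
  numerator   = (1)*(0.768) + (0.768)*(-0.179) = 0.630528.
  denominator = (1)^2 + (0.768)^2 + (-0.179)^2 = 1.621865.
  rho(1) = 0.630528 / 1.621865 = 0.3888.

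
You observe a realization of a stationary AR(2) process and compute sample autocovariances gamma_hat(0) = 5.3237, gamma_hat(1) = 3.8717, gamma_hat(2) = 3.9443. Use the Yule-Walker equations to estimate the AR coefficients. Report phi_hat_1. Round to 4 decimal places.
\hat\phi_{1} = 0.4000

The Yule-Walker equations for an AR(p) process read, in matrix form,
  Gamma_p phi = r_p,   with   (Gamma_p)_{ij} = gamma(|i - j|),
                       (r_p)_i = gamma(i),   i,j = 1..p.
Substitute the sample gammas (Toeplitz matrix and right-hand side of size 2):
  Gamma_p = [[5.3237, 3.8717], [3.8717, 5.3237]]
  r_p     = [3.8717, 3.9443]
Written out:
  5.3237 phi_1 + 3.8717 phi_2 = 3.8717
  3.8717 phi_1 + 5.3237 phi_2 = 3.9443
Solve by Cramer's rule:
  det = gamma(0)^2 - gamma(1)^2 = (5.3237)^2 - (3.8717)^2 = 28.34178169 - 14.99006089 = 13.3517208
  phi_hat_1 = [gamma(1) gamma(0) - gamma(1) gamma(2)] / det = [(3.8717)(5.3237) - (3.8717)(3.9443)] / 13.3517208 = 5.34062298 / 13.3517208 = 0.4
  phi_hat_2 = [gamma(0) gamma(2) - gamma(1)^2] / det = [(5.3237)(3.9443) - (3.8717)^2] / 13.3517208 = 6.00820902 / 13.3517208 = 0.45
So phi_hat = [0.4000, 0.4500].
Therefore phi_hat_1 = 0.4000.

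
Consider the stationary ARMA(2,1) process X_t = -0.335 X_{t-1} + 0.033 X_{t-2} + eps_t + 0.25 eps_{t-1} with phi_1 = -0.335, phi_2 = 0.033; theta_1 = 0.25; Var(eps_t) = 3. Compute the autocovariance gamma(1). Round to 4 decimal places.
\gamma(1) = -0.2758

Multiply the model equation by X_{t-k} and take expectations. With theta_0 = psi_0 = 1 and psi_j the MA(infinity) weights, this gives
  gamma(k) - sum_i phi_i gamma(k-i) = c_k,
  c_k = sigma^2 * sum_{j=k..q} theta_j psi_{j-k}   (c_k = 0 for k > q),
using gamma(-m) = gamma(m).
psi-weights needed (psi_j = theta_j + sum_i phi_i psi_{j-i}):
  psi_1 = theta_1 + phi_1 = 0.25 + (-0.335) = -0.085
Right-hand sides:
  c_0 = sigma^2 (1 + theta_1 psi_1) = 3 * (1 + (0.25)(-0.085)) = 3 * 0.97875 = 2.93625
  c_1 = sigma^2 theta_1 = 3 * (0.25) = 0.75
  c_2 = 0
Equations for k = 0, 1, 2 (AR order 2, c_2 = 0):
  (E0) gamma(0) = phi_1 gamma(1) + phi_2 gamma(2) + c_0
  (E1) gamma(1) = phi_1 gamma(0) + phi_2 gamma(1) + c_1
  (E2) gamma(2) = phi_1 gamma(1) + phi_2 gamma(0)
From (E1): gamma(1) = A gamma(0) + B with
  A = phi_1 / (1 - phi_2) = -0.335 / 0.967 = -0.346432,   B = c_1 / (1 - phi_2) = 0.75 / 0.967 = 0.775595.
Insert (E2) into (E0): gamma(0) (1 - phi_2^2) = phi_1 (1 + phi_2) gamma(1) + c_0.
  phi_1 (1 + phi_2) = (-0.335)(1.033) = -0.346055,   1 - phi_2^2 = 0.998911.
Replace gamma(1) by A gamma(0) + B and collect gamma(0):
  gamma(0) [0.998911 - (-0.346055)(-0.346432)] = (-0.346055)(0.775595) + 2.93625
  gamma(0) * 0.879026 = 2.667852
  gamma(0) = 2.667852 / 0.879026 = 3.035007.
  gamma(1) = A gamma(0) + B = (-0.346432)(3.035007) + (0.775595) = -0.27583.
Therefore gamma(1) = -0.2758 (to 4 decimal places).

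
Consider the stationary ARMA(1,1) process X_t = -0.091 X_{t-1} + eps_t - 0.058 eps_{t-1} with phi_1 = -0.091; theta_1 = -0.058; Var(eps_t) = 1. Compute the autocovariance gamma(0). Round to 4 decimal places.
\gamma(0) = 1.0224

Multiply the model equation by X_{t-k} and take expectations. With theta_0 = psi_0 = 1 and psi_j the MA(infinity) weights, this gives
  gamma(k) - sum_i phi_i gamma(k-i) = c_k,
  c_k = sigma^2 * sum_{j=k..q} theta_j psi_{j-k}   (c_k = 0 for k > q),
using gamma(-m) = gamma(m).
psi-weights needed (psi_j = theta_j + sum_i phi_i psi_{j-i}):
  psi_1 = theta_1 + phi_1 = -0.058 + (-0.091) = -0.149
Right-hand sides:
  c_0 = sigma^2 (1 + theta_1 psi_1) = 1 * (1 + (-0.058)(-0.149)) = 1 * 1.008642 = 1.008642
  c_1 = sigma^2 theta_1 = 1 * (-0.058) = -0.058
  c_2 = 0
Equations for k = 0 and k = 1 (AR order 1):
  gamma(0) = phi_1 gamma(1) + c_0
  gamma(1) = phi_1 gamma(0) + c_1
Substituting the second into the first: gamma(0) (1 - phi_1^2) = c_0 + phi_1 c_1, so
  gamma(0) = (c_0 + phi_1 c_1) / (1 - phi_1^2) = (1.008642 + (-0.091)(-0.058)) / (1 - (-0.091)^2) = 1.01392 / 0.991719 = 1.022386.
Therefore gamma(0) = 1.0224 (to 4 decimal places).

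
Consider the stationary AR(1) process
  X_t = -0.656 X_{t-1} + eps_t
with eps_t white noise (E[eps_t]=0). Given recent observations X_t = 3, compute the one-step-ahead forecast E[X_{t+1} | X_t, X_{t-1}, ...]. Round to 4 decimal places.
E[X_{t+1} \mid \mathcal F_t] = -1.9680

For an AR(p) model X_t = c + sum_i phi_i X_{t-i} + eps_t, the
one-step-ahead conditional mean is
  E[X_{t+1} | X_t, ...] = c + sum_i phi_i X_{t+1-i}.
Substitute known values:
  E[X_{t+1} | ...] = (-0.656) * (3)
                   = -1.9680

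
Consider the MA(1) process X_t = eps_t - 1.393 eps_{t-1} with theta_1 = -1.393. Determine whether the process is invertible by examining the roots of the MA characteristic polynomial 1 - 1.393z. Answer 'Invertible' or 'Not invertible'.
\text{Not invertible}

The MA(q) characteristic polynomial is P(z) = 1 - 1.393z.
Invertibility requires all roots to lie outside the unit circle, i.e. |z| > 1 for every root.
This is linear in z: 1 + (-1.393) z = 0  =>  z = -1/(-1.393) = 0.717875,  |z| = 0.717875.
Moduli of all roots: 0.7179.
All moduli strictly greater than 1? No.
Verdict: Not invertible.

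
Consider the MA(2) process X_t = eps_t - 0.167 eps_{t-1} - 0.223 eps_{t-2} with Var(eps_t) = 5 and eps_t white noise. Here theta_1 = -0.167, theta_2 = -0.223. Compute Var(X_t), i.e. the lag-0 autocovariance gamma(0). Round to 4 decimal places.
\gamma(0) = 5.3881

For an MA(q) process X_t = eps_t + sum_i theta_i eps_{t-i} with
Var(eps_t) = sigma^2, the variance is
  gamma(0) = sigma^2 * (1 + sum_i theta_i^2).
  sum_i theta_i^2 = (-0.167)^2 + (-0.223)^2 = 0.027889 + 0.049729 = 0.077618.
  gamma(0) = 5 * (1 + 0.077618) = 5 * 1.077618 = 5.38809, which rounds to 5.3881.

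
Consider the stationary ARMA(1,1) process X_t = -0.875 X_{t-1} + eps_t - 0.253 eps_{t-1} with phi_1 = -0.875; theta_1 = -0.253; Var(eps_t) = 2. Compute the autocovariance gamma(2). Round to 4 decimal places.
\gamma(2) = 10.2869

Multiply the model equation by X_{t-k} and take expectations. With theta_0 = psi_0 = 1 and psi_j the MA(infinity) weights, this gives
  gamma(k) - sum_i phi_i gamma(k-i) = c_k,
  c_k = sigma^2 * sum_{j=k..q} theta_j psi_{j-k}   (c_k = 0 for k > q),
using gamma(-m) = gamma(m).
psi-weights needed (psi_j = theta_j + sum_i phi_i psi_{j-i}):
  psi_1 = theta_1 + phi_1 = -0.253 + (-0.875) = -1.128
Right-hand sides:
  c_0 = sigma^2 (1 + theta_1 psi_1) = 2 * (1 + (-0.253)(-1.128)) = 2 * 1.285384 = 2.570768
  c_1 = sigma^2 theta_1 = 2 * (-0.253) = -0.506
  c_2 = 0
Equations for k = 0 and k = 1 (AR order 1):
  gamma(0) = phi_1 gamma(1) + c_0
  gamma(1) = phi_1 gamma(0) + c_1
Substituting the second into the first: gamma(0) (1 - phi_1^2) = c_0 + phi_1 c_1, so
  gamma(0) = (c_0 + phi_1 c_1) / (1 - phi_1^2) = (2.570768 + (-0.875)(-0.506)) / (1 - (-0.875)^2) = 3.013518 / 0.234375 = 12.857677.
  gamma(1) = phi_1 gamma(0) + c_1 = (-0.875)(12.857677) + (-0.506) = -11.756467.
For k = 2 (> q): gamma(2) = phi_1 gamma(1) = (-0.875)(-11.756467) = 10.286909.
Therefore gamma(2) = 10.2869 (to 4 decimal places).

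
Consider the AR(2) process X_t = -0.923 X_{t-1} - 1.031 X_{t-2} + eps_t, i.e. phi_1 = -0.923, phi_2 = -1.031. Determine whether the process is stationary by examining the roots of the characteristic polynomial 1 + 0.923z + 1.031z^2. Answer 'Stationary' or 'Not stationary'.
\text{Not stationary}

The AR(p) characteristic polynomial is P(z) = 1 + 0.923z + 1.031z^2.
Stationarity requires all roots to lie outside the unit circle, i.e. |z| > 1 for every root.
Set 1 + (0.923) z + (1.031) z^2 = 0, i.e. a z^2 + b z + c = 0 with a = 1.031, b = 0.923, c = 1.
Discriminant D = b^2 - 4ac = (0.923)^2 - 4*(1.031)*1 = 0.851929 - (4.124) = -3.272071.
D < 0, so the roots are the complex-conjugate pair z = (-b +/- i sqrt(-D)) / (2a) = -0.4476 +/- 0.8772i.
For a conjugate pair |z|^2 = z * conj(z) = (product of roots) = c/a = 1/(1.031) = 0.969932, so |z| = sqrt(0.969932) = 0.9849 for both roots.
Moduli of all roots: 0.9849, 0.9849.
All moduli strictly greater than 1? No.
Verdict: Not stationary.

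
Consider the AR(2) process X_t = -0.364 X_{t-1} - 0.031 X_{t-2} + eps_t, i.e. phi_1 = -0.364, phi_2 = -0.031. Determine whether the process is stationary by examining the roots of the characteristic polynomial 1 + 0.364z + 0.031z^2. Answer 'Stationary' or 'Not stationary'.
\text{Stationary}

The AR(p) characteristic polynomial is P(z) = 1 + 0.364z + 0.031z^2.
Stationarity requires all roots to lie outside the unit circle, i.e. |z| > 1 for every root.
Set 1 + (0.364) z + (0.031) z^2 = 0, i.e. a z^2 + b z + c = 0 with a = 0.031, b = 0.364, c = 1.
Discriminant D = b^2 - 4ac = (0.364)^2 - 4*(0.031)*1 = 0.132496 - (0.124) = 0.008496.
D >= 0, so the roots are real: z = (-b +/- sqrt(D)) / (2a) = (-0.364 +/- 0.092174) / (0.062).
  z_1 = (-0.364 + 0.092174) / (0.062) = -4.3843,   |z_1| = 4.3843.
  z_2 = (-0.364 - 0.092174) / (0.062) = -7.3576,   |z_2| = 7.3576.
Moduli of all roots: 4.3843, 7.3576.
All moduli strictly greater than 1? Yes.
Verdict: Stationary.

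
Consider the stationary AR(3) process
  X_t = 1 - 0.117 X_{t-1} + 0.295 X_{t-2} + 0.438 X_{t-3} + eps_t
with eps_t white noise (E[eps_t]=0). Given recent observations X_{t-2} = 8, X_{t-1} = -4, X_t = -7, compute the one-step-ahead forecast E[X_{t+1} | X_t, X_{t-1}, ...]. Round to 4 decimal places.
E[X_{t+1} \mid \mathcal F_t] = 4.1430

For an AR(p) model X_t = c + sum_i phi_i X_{t-i} + eps_t, the
one-step-ahead conditional mean is
  E[X_{t+1} | X_t, ...] = c + sum_i phi_i X_{t+1-i}.
Substitute known values:
  E[X_{t+1} | ...] = 1 + (-0.117) * (-7) + (0.295) * (-4) + (0.438) * (8)
                   = 4.1430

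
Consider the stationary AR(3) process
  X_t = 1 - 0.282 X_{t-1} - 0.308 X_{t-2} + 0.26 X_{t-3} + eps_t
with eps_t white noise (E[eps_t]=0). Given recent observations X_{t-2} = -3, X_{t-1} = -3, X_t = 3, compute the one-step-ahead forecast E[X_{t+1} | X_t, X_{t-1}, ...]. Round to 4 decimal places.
E[X_{t+1} \mid \mathcal F_t] = 0.2980

For an AR(p) model X_t = c + sum_i phi_i X_{t-i} + eps_t, the
one-step-ahead conditional mean is
  E[X_{t+1} | X_t, ...] = c + sum_i phi_i X_{t+1-i}.
Substitute known values:
  E[X_{t+1} | ...] = 1 + (-0.282) * (3) + (-0.308) * (-3) + (0.26) * (-3)
                   = 0.2980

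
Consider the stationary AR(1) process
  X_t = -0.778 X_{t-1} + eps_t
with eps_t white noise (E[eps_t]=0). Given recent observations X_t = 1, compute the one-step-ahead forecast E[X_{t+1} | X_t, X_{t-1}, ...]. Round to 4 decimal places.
E[X_{t+1} \mid \mathcal F_t] = -0.7780

For an AR(p) model X_t = c + sum_i phi_i X_{t-i} + eps_t, the
one-step-ahead conditional mean is
  E[X_{t+1} | X_t, ...] = c + sum_i phi_i X_{t+1-i}.
Substitute known values:
  E[X_{t+1} | ...] = (-0.778) * (1)
                   = -0.7780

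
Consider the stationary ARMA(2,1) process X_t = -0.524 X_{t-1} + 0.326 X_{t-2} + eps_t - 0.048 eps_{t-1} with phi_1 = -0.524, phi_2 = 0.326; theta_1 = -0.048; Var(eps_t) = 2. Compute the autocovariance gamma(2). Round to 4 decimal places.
\gamma(2) = 4.5427

Multiply the model equation by X_{t-k} and take expectations. With theta_0 = psi_0 = 1 and psi_j the MA(infinity) weights, this gives
  gamma(k) - sum_i phi_i gamma(k-i) = c_k,
  c_k = sigma^2 * sum_{j=k..q} theta_j psi_{j-k}   (c_k = 0 for k > q),
using gamma(-m) = gamma(m).
psi-weights needed (psi_j = theta_j + sum_i phi_i psi_{j-i}):
  psi_1 = theta_1 + phi_1 = -0.048 + (-0.524) = -0.572
Right-hand sides:
  c_0 = sigma^2 (1 + theta_1 psi_1) = 2 * (1 + (-0.048)(-0.572)) = 2 * 1.027456 = 2.054912
  c_1 = sigma^2 theta_1 = 2 * (-0.048) = -0.096
  c_2 = 0
Equations for k = 0, 1, 2 (AR order 2, c_2 = 0):
  (E0) gamma(0) = phi_1 gamma(1) + phi_2 gamma(2) + c_0
  (E1) gamma(1) = phi_1 gamma(0) + phi_2 gamma(1) + c_1
  (E2) gamma(2) = phi_1 gamma(1) + phi_2 gamma(0)
From (E1): gamma(1) = A gamma(0) + B with
  A = phi_1 / (1 - phi_2) = -0.524 / 0.674 = -0.777448,   B = c_1 / (1 - phi_2) = -0.096 / 0.674 = -0.142433.
Insert (E2) into (E0): gamma(0) (1 - phi_2^2) = phi_1 (1 + phi_2) gamma(1) + c_0.
  phi_1 (1 + phi_2) = (-0.524)(1.326) = -0.694824,   1 - phi_2^2 = 0.893724.
Replace gamma(1) by A gamma(0) + B and collect gamma(0):
  gamma(0) [0.893724 - (-0.694824)(-0.777448)] = (-0.694824)(-0.142433) + 2.054912
  gamma(0) * 0.353534 = 2.153878
  gamma(0) = 2.153878 / 0.353534 = 6.092414.
  gamma(1) = A gamma(0) + B = (-0.777448)(6.092414) + (-0.142433) = -4.878969.
  gamma(2) = phi_1 gamma(1) + phi_2 gamma(0) = (-0.524)(-4.878969) + (0.326)(6.092414) = 4.542707.
Therefore gamma(2) = 4.5427 (to 4 decimal places).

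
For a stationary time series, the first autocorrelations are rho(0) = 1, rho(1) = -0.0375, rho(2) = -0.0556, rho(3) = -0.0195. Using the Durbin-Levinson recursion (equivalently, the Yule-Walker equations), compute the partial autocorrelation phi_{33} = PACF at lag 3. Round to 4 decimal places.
\phi_{33} = -0.0240

The PACF at lag k is phi_{kk}, the last component of the solution
to the Yule-Walker system G_k phi = r_k where
  (G_k)_{ij} = rho(|i - j|), (r_k)_i = rho(i), i,j = 1..k.
Equivalently, Durbin-Levinson gives phi_{kk} iteratively:
  phi_{11} = rho(1)
  phi_{kk} = [rho(k) - sum_{j=1..k-1} phi_{k-1,j} rho(k-j)]
            / [1 - sum_{j=1..k-1} phi_{k-1,j} rho(j)],
  phi_{k,j} = phi_{k-1,j} - phi_{kk} phi_{k-1,k-j},  j = 1..k-1.
Step k = 1:
  phi_11 = rho(1) = -0.0375.
Step k = 2:
  phi_22 = [rho(2) - phi_11 rho(1)] / [1 - phi_11 rho(1)] = [-0.0556 - (-0.0375)(-0.0375)] / [1 - (-0.0375)(-0.0375)]
         = -0.05700625 / 0.99859375 = -0.057087.
  Update: phi_21 = phi_11 - phi_22 phi_11 = -0.0375 - (-0.057087)(-0.0375) = -0.039641.
Step k = 3:
  phi_33 = [rho(3) - phi_21 rho(2) - phi_22 rho(1)] / [1 - phi_21 rho(1) - phi_22 rho(2)]
    numerator   = -0.0195 - (-0.039641)(-0.0556) - (-0.057087)(-0.0375) = -0.02384477
    denominator = 1 - (-0.039641)(-0.0375) - (-0.057087)(-0.0556) = 0.99533946
  phi_33 = -0.02384477 / 0.99533946 = -0.024.
Therefore phi_{33} = -0.0240.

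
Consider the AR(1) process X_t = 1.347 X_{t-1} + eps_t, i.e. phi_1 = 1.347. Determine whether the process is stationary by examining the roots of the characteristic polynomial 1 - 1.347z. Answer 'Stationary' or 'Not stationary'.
\text{Not stationary}

The AR(p) characteristic polynomial is P(z) = 1 - 1.347z.
Stationarity requires all roots to lie outside the unit circle, i.e. |z| > 1 for every root.
This is linear in z: 1 + (-1.347) z = 0  =>  z = -1/(-1.347) = 0.74239,  |z| = 0.74239.
Moduli of all roots: 0.7424.
All moduli strictly greater than 1? No.
Verdict: Not stationary.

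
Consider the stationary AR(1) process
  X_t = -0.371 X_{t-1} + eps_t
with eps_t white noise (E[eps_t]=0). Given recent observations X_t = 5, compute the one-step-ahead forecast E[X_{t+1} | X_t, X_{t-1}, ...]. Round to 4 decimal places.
E[X_{t+1} \mid \mathcal F_t] = -1.8550

For an AR(p) model X_t = c + sum_i phi_i X_{t-i} + eps_t, the
one-step-ahead conditional mean is
  E[X_{t+1} | X_t, ...] = c + sum_i phi_i X_{t+1-i}.
Substitute known values:
  E[X_{t+1} | ...] = (-0.371) * (5)
                   = -1.8550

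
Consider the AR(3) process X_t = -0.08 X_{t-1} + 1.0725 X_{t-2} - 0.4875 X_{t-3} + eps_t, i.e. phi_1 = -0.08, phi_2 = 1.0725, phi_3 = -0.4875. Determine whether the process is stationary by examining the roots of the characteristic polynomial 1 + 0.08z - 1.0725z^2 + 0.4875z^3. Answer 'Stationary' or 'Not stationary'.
\text{Not stationary}

The AR(p) characteristic polynomial is P(z) = 1 + 0.08z - 1.0725z^2 + 0.4875z^3.
Stationarity requires all roots to lie outside the unit circle, i.e. |z| > 1 for every root.
Degree 3: look for a simple real root z0 first, then factor out (1 - z/z0) and solve the remaining quadratic.
Testing z0 = -0.8: P(-0.8) = 1 + (0.08)(-0.8) + (-1.0725)(-0.8)^2 + (0.4875)(-0.8)^3
  = 1 + (-0.064) + (-0.6864) + (-0.2496) = 0.  So z_0 = -0.8 is a root, |z_0| = 0.8.
Divide out the factor (1 + 1.25 z) = (1 - z/z0) (since 1/z0 = -1.25):
  P(z) = (1 + 1.25 z)(1 + (-1.17) z + (0.39) z^2)
  [check: z-coef -1.17 - (-1.25) = 0.08; z^2-coef 0.39 - (-1.25)(-1.17) = -1.0725; z^3-coef -(-1.25)(0.39) = 0.4875.]
Remaining roots from the quadratic factor 1 + (-1.17) z + (0.39) z^2:
  Set 1 + (-1.17) z + (0.39) z^2 = 0, i.e. a z^2 + b z + c = 0 with a = 0.39, b = -1.17, c = 1.
  Discriminant D = b^2 - 4ac = (-1.17)^2 - 4*(0.39)*1 = 1.3689 - (1.56) = -0.1911.
  D < 0, so the roots are the complex-conjugate pair z = (-b +/- i sqrt(-D)) / (2a) = 1.5 +/- 0.5604i.
  For a conjugate pair |z|^2 = z * conj(z) = (product of roots) = c/a = 1/(0.39) = 2.564103, so |z| = sqrt(2.564103) = 1.6013 for both roots.
Moduli of all roots: 0.8000, 1.6013, 1.6013.
All moduli strictly greater than 1? No.
Verdict: Not stationary.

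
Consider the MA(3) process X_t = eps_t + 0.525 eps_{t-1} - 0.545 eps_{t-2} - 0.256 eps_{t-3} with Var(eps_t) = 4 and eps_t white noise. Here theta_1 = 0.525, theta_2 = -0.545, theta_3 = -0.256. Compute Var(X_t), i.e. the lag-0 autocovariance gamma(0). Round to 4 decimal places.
\gamma(0) = 6.5527

For an MA(q) process X_t = eps_t + sum_i theta_i eps_{t-i} with
Var(eps_t) = sigma^2, the variance is
  gamma(0) = sigma^2 * (1 + sum_i theta_i^2).
  sum_i theta_i^2 = (0.525)^2 + (-0.545)^2 + (-0.256)^2 = 0.275625 + 0.297025 + 0.065536 = 0.638186.
  gamma(0) = 4 * (1 + 0.638186) = 4 * 1.638186 = 6.552744, which rounds to 6.5527.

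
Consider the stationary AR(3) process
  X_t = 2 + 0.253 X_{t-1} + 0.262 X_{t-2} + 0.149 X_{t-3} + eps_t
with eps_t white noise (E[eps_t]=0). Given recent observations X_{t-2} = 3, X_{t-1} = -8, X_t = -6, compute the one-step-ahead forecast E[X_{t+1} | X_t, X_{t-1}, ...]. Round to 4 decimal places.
E[X_{t+1} \mid \mathcal F_t] = -1.1670

For an AR(p) model X_t = c + sum_i phi_i X_{t-i} + eps_t, the
one-step-ahead conditional mean is
  E[X_{t+1} | X_t, ...] = c + sum_i phi_i X_{t+1-i}.
Substitute known values:
  E[X_{t+1} | ...] = 2 + (0.253) * (-6) + (0.262) * (-8) + (0.149) * (3)
                   = -1.1670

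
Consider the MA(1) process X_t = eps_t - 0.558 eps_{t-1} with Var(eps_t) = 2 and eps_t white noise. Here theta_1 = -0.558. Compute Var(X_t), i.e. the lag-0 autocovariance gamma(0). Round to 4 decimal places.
\gamma(0) = 2.6227

For an MA(q) process X_t = eps_t + sum_i theta_i eps_{t-i} with
Var(eps_t) = sigma^2, the variance is
  gamma(0) = sigma^2 * (1 + sum_i theta_i^2).
  sum_i theta_i^2 = (-0.558)^2 = 0.311364.
  gamma(0) = 2 * (1 + 0.311364) = 2 * 1.311364 = 2.622728, which rounds to 2.6227.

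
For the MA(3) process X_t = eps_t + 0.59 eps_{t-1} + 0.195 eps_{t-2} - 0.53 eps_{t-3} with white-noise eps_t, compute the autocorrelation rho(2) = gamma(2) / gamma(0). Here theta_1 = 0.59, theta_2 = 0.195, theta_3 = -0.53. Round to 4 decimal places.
\rho(2) = -0.0706

For an MA(q) process with theta_0 = 1, the autocovariance is
  gamma(k) = sigma^2 * sum_{i=0..q-k} theta_i * theta_{i+k},
and rho(k) = gamma(k) / gamma(0). Sigma^2 cancels.
  numerator   = (1)*(0.195) + (0.59)*(-0.53) = -0.1177.
  denominator = (1)^2 + (0.59)^2 + (0.195)^2 + (-0.53)^2 = 1.667025.
  rho(2) = -0.1177 / 1.667025 = -0.0706.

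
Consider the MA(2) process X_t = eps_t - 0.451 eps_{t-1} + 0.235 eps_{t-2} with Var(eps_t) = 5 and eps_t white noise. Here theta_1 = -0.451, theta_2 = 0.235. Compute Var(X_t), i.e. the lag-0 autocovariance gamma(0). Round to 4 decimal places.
\gamma(0) = 6.2931

For an MA(q) process X_t = eps_t + sum_i theta_i eps_{t-i} with
Var(eps_t) = sigma^2, the variance is
  gamma(0) = sigma^2 * (1 + sum_i theta_i^2).
  sum_i theta_i^2 = (-0.451)^2 + (0.235)^2 = 0.203401 + 0.055225 = 0.258626.
  gamma(0) = 5 * (1 + 0.258626) = 5 * 1.258626 = 6.29313, which rounds to 6.2931.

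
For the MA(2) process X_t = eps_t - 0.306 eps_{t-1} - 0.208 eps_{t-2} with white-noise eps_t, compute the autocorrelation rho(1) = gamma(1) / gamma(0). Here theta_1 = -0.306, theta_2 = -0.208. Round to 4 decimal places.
\rho(1) = -0.2132

For an MA(q) process with theta_0 = 1, the autocovariance is
  gamma(k) = sigma^2 * sum_{i=0..q-k} theta_i * theta_{i+k},
and rho(k) = gamma(k) / gamma(0). Sigma^2 cancels.
  numerator   = (1)*(-0.306) + (-0.306)*(-0.208) = -0.242352.
  denominator = (1)^2 + (-0.306)^2 + (-0.208)^2 = 1.1369.
  rho(1) = -0.242352 / 1.1369 = -0.2132.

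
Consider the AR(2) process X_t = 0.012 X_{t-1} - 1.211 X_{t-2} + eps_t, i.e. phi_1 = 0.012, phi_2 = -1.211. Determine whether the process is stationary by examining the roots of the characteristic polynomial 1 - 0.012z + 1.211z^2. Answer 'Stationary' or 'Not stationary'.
\text{Not stationary}

The AR(p) characteristic polynomial is P(z) = 1 - 0.012z + 1.211z^2.
Stationarity requires all roots to lie outside the unit circle, i.e. |z| > 1 for every root.
Set 1 + (-0.012) z + (1.211) z^2 = 0, i.e. a z^2 + b z + c = 0 with a = 1.211, b = -0.012, c = 1.
Discriminant D = b^2 - 4ac = (-0.012)^2 - 4*(1.211)*1 = 0.000144 - (4.844) = -4.843856.
D < 0, so the roots are the complex-conjugate pair z = (-b +/- i sqrt(-D)) / (2a) = 0.005 +/- 0.9087i.
For a conjugate pair |z|^2 = z * conj(z) = (product of roots) = c/a = 1/(1.211) = 0.825764, so |z| = sqrt(0.825764) = 0.9087 for both roots.
Moduli of all roots: 0.9087, 0.9087.
All moduli strictly greater than 1? No.
Verdict: Not stationary.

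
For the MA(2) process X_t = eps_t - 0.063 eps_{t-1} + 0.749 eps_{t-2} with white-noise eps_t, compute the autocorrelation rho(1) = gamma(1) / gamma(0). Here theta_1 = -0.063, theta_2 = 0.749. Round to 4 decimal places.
\rho(1) = -0.0704

For an MA(q) process with theta_0 = 1, the autocovariance is
  gamma(k) = sigma^2 * sum_{i=0..q-k} theta_i * theta_{i+k},
and rho(k) = gamma(k) / gamma(0). Sigma^2 cancels.
  numerator   = (1)*(-0.063) + (-0.063)*(0.749) = -0.110187.
  denominator = (1)^2 + (-0.063)^2 + (0.749)^2 = 1.56497.
  rho(1) = -0.110187 / 1.56497 = -0.0704.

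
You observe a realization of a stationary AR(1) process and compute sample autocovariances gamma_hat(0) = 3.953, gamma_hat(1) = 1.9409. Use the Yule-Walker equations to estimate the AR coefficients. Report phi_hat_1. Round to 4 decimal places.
\hat\phi_{1} = 0.4910

The Yule-Walker equations for an AR(p) process read, in matrix form,
  Gamma_p phi = r_p,   with   (Gamma_p)_{ij} = gamma(|i - j|),
                       (r_p)_i = gamma(i),   i,j = 1..p.
Substitute the sample gammas (Toeplitz matrix and right-hand side of size 1):
  Gamma_p = [[3.953]]
  r_p     = [1.9409]
With p = 1 this is the single equation gamma(0) phi_1 = gamma(1):
  phi_hat_1 = gamma(1) / gamma(0) = 1.9409 / 3.953 = 0.4910.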